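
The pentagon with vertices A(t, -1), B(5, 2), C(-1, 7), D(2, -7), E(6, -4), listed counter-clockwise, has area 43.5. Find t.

The doubled signed area Σ (x_i y_{i+1} − x_{i+1} y_i) is linear in t.
With t=0 it equals 63; the coefficient of t is 6 (from the two edges through A).
So 6·t + 63 = 2·43.5 = 87 ⇒ t = 4.

4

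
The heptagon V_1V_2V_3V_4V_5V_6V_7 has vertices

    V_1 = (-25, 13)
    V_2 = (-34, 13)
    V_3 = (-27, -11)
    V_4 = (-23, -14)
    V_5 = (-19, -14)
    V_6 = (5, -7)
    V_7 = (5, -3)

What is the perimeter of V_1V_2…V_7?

|V_1V_2| = √((-9)² + (0)²) = √81 = 9
|V_2V_3| = √((7)² + (-24)²) = √625 = 25
|V_3V_4| = √((4)² + (-3)²) = √25 = 5
|V_4V_5| = √((4)² + (0)²) = √16 = 4
|V_5V_6| = √((24)² + (7)²) = √625 = 25
|V_6V_7| = √((0)² + (4)²) = √16 = 4
|V_7V_1| = √((-30)² + (16)²) = √1156 = 34
Perimeter = 9 + 25 + 5 + 4 + 25 + 4 + 34 = 106.

106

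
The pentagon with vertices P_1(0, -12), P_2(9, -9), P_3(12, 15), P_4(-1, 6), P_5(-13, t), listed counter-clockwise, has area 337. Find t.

Write out the shoelace sum; only the two edges meeting at P_5 involve t:
2·Area = [((-1)·t − (-13)·6) + ((-13)·(-12) − 0·t)] + 438
       = -1·t + 672 = 674
⇒ t = -2.

-2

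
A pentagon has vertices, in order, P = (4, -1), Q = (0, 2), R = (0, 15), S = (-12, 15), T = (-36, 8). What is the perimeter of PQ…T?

|PQ| = √((-4)² + (3)²) = √25 = 5
|QR| = √((0)² + (13)²) = √169 = 13
|RS| = √((-12)² + (0)²) = √144 = 12
|ST| = √((-24)² + (-7)²) = √625 = 25
|TP| = √((40)² + (-9)²) = √1681 = 41
Perimeter = 5 + 13 + 12 + 25 + 41 = 96.

96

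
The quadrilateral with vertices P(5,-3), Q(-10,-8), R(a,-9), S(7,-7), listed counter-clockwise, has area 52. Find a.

7

The doubled signed area Σ (x_i y_{i+1} − x_{i+1} y_i) is linear in a.
With a=0 it equals 97; the coefficient of a is 1 (from the two edges through R).
So 1·a + 97 = 2·52 = 104 ⇒ a = 7.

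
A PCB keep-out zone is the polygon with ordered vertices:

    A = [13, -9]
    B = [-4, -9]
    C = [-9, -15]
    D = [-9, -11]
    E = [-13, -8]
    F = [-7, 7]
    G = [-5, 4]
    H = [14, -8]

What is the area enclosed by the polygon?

229.5

A→B: (13)(-9) − (-4)(-9) = -153
B→C: (-4)(-15) − (-9)(-9) = -21
C→D: (-9)(-11) − (-9)(-15) = -36
D→E: (-9)(-8) − (-13)(-11) = -71
E→F: (-13)(7) − (-7)(-8) = -147
F→G: (-7)(4) − (-5)(7) = 7
G→H: (-5)(-8) − (14)(4) = -16
H→A: (14)(-9) − (13)(-8) = -22
Σ = -459
Area = |Σ|/2 = 229.5.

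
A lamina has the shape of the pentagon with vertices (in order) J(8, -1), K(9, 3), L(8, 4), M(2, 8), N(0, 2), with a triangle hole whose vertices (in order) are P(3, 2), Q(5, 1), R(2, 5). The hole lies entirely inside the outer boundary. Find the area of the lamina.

42

Outer boundary:
Apply Gauss's area formula: 2A = Σ (x_i·y_{i+1} − x_{i+1}·y_i), indices taken mod 5.
J→K: (8)(3) − (9)(-1) = 33
K→L: (9)(4) − (8)(3) = 12
L→M: (8)(8) − (2)(4) = 56
M→N: (2)(2) − (0)(8) = 4
N→J: (0)(-1) − (8)(2) = -16
Σ = 89
Area = |Σ|/2 = 44.5.
Hole:
Apply the surveyor's formula: 2A = Σ (x_i·y_{i+1} − x_{i+1}·y_i), indices taken mod 3.
P→Q: (3)(1) − (5)(2) = -7
Q→R: (5)(5) − (2)(1) = 23
R→P: (2)(2) − (3)(5) = -11
Σ = 5
Area = |Σ|/2 = 2.5.
Net area = 44.5 − 2.5 = 42.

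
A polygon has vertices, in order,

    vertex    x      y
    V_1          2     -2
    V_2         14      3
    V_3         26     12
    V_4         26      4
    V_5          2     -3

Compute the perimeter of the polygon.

62

|V_1V_2| = √((12)² + (5)²) = √169 = 13
|V_2V_3| = √((12)² + (9)²) = √225 = 15
|V_3V_4| = √((0)² + (-8)²) = √64 = 8
|V_4V_5| = √((-24)² + (-7)²) = √625 = 25
|V_5V_1| = √((0)² + (1)²) = √1 = 1
Perimeter = 13 + 15 + 8 + 25 + 1 = 62.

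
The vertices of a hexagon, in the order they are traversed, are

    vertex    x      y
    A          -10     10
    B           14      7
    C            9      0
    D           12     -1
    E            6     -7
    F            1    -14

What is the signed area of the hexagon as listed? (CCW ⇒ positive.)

Apply the surveyor's formula: 2A = Σ (x_i·y_{i+1} − x_{i+1}·y_i), indices taken mod 6.
Cross-terms: -210, -63, -9, -78, -77, -130  ⇒  Σ = -567
Signed area = Σ/2 = -283.5 (negative ⇒ clockwise traversal).

-283.5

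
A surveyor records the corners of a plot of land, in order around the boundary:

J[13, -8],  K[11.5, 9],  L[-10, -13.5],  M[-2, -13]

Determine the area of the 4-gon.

Apply the shoelace formula: 2A = Σ (x_i·y_{i+1} − x_{i+1}·y_i), indices taken mod 4.
Σ = (209) + (-65.25) + (103) + (185) = 431.75
Area = |Σ|/2 = 215.875.

215.875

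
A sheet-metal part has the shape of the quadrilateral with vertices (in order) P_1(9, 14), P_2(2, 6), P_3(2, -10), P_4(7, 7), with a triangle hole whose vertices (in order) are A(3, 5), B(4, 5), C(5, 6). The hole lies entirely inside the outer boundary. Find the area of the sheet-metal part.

Outer boundary:
Cross-terms: 26, -32, 84, 35  ⇒  Σ = 113
Area = |Σ|/2 = 56.5.
Hole:
Cross-terms: -5, -1, 7  ⇒  Σ = 1
Area = |Σ|/2 = 0.5.
Net area = 56.5 − 0.5 = 56.

56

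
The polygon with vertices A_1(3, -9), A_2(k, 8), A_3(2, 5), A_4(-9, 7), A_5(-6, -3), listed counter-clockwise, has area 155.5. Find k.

8

Write out the shoelace sum; only the two edges meeting at A_2 involve k:
2·Area = [(3·8 − k·(-9)) + (k·5 − 2·8)] + 191
       = 14·k + 199 = 311
⇒ k = 8.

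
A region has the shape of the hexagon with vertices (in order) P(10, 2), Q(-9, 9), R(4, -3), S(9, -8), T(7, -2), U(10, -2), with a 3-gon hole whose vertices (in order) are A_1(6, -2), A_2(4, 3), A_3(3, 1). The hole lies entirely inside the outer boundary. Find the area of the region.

Outer boundary:
Σ = (108) + (-9) + (-5) + (38) + (6) + (40) = 178
Area = |Σ|/2 = 89.
Hole:
Apply the surveyor's formula: 2A = Σ (x_i·y_{i+1} − x_{i+1}·y_i), indices taken mod 3.
Σ = (26) + (-5) + (-12) = 9
Area = |Σ|/2 = 4.5.
Net area = 89 − 4.5 = 84.5.

84.5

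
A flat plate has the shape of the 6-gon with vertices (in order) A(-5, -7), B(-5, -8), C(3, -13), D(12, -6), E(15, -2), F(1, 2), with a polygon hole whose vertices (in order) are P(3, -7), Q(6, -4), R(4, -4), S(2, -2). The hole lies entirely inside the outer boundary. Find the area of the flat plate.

159.5

Outer boundary:
Σ = (5) + (89) + (138) + (66) + (32) + (3) = 333
Area = |Σ|/2 = 166.5.
Hole:
Apply Gauss's area formula: 2A = Σ (x_i·y_{i+1} − x_{i+1}·y_i), indices taken mod 4.
Cross-terms: 30, -8, 0, -8  ⇒  Σ = 14
Area = |Σ|/2 = 7.
Net area = 166.5 − 7 = 159.5.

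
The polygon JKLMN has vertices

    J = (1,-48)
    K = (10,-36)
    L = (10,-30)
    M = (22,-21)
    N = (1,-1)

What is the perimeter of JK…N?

112

|JK| = √((9)² + (12)²) = √225 = 15
|KL| = √((0)² + (6)²) = √36 = 6
|LM| = √((12)² + (9)²) = √225 = 15
|MN| = √((-21)² + (20)²) = √841 = 29
|NJ| = √((0)² + (-47)²) = √2209 = 47
Perimeter = 15 + 6 + 15 + 29 + 47 = 112.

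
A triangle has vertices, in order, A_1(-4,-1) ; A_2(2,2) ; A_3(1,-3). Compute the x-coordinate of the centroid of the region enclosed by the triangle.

Apply the surveyor's formula. First the cross-terms c_i = x_i·y_{i+1} − x_{i+1}·y_i:
  -6, -8, -13  ⇒  2A = -27, A = -13.5.
Then Σ (x_i + x_{i+1})·c_i = 27, so x̄ = 27 / (6·(-13.5)) = -1/3.

-1/3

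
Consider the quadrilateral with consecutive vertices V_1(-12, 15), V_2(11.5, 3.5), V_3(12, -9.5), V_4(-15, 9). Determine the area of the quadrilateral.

Apply Gauss's area formula: 2A = Σ (x_i·y_{i+1} − x_{i+1}·y_i), indices taken mod 4.
V_1→V_2: (-12)(3.5) − (11.5)(15) = -214.5
V_2→V_3: (11.5)(-9.5) − (12)(3.5) = -151.25
V_3→V_4: (12)(9) − (-15)(-9.5) = -34.5
V_4→V_1: (-15)(15) − (-12)(9) = -117
Σ = -517.25
Area = |Σ|/2 = 258.625.

258.625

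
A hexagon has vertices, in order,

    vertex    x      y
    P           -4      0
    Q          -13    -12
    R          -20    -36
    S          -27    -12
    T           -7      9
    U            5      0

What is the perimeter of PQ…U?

|PQ| = √((-9)² + (-12)²) = √225 = 15
|QR| = √((-7)² + (-24)²) = √625 = 25
|RS| = √((-7)² + (24)²) = √625 = 25
|ST| = √((20)² + (21)²) = √841 = 29
|TU| = √((12)² + (-9)²) = √225 = 15
|UP| = √((-9)² + (0)²) = √81 = 9
Perimeter = 15 + 25 + 25 + 29 + 15 + 9 = 118.

118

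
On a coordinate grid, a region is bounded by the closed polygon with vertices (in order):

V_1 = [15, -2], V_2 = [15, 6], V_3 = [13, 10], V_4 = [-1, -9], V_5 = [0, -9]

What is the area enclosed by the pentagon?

Apply the shoelace formula: 2A = Σ (x_i·y_{i+1} − x_{i+1}·y_i), indices taken mod 5.
Σ = (120) + (72) + (-107) + (9) + (135) = 229
Area = |Σ|/2 = 114.5.

114.5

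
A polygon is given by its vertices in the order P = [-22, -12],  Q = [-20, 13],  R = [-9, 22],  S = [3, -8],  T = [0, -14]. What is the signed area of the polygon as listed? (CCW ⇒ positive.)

Apply the surveyor's formula: 2A = Σ (x_i·y_{i+1} − x_{i+1}·y_i), indices taken mod 5.
P→Q: (-22)(13) − (-20)(-12) = -526
Q→R: (-20)(22) − (-9)(13) = -323
R→S: (-9)(-8) − (3)(22) = 6
S→T: (3)(-14) − (0)(-8) = -42
T→P: (0)(-12) − (-22)(-14) = -308
Σ = -1193
Signed area = Σ/2 = -596.5 (negative ⇒ clockwise traversal).

-596.5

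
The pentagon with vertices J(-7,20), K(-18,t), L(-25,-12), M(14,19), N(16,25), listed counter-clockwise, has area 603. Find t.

Write out the shoelace sum; only the two edges meeting at K involve t:
2·Area = [((-7)·t − (-18)·20) + ((-18)·(-12) − (-25)·t)] + 234
       = 18·t + 810 = 1206
⇒ t = 22.

22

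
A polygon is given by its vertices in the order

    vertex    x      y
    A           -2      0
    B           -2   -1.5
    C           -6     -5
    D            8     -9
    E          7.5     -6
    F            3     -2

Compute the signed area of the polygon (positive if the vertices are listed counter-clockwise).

Σ = (3) + (1) + (94) + (19.5) + (3) + (-4) = 116.5
Signed area = Σ/2 = 58.25 (positive ⇒ counter-clockwise traversal).

58.25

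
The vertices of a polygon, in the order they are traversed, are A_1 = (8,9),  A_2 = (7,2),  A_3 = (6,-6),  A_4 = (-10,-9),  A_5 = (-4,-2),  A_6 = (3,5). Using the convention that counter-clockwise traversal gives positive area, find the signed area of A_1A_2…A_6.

-129

Apply Gauss's area formula: 2A = Σ (x_i·y_{i+1} − x_{i+1}·y_i), indices taken mod 6.
Σ = (-47) + (-54) + (-114) + (-16) + (-14) + (-13) = -258
Signed area = Σ/2 = -129 (negative ⇒ clockwise traversal).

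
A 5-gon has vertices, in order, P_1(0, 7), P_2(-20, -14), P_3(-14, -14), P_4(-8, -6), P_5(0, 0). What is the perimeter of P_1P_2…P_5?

62

|P_1P_2| = √((-20)² + (-21)²) = √841 = 29
|P_2P_3| = √((6)² + (0)²) = √36 = 6
|P_3P_4| = √((6)² + (8)²) = √100 = 10
|P_4P_5| = √((8)² + (6)²) = √100 = 10
|P_5P_1| = √((0)² + (7)²) = √49 = 7
Perimeter = 29 + 6 + 10 + 10 + 7 = 62.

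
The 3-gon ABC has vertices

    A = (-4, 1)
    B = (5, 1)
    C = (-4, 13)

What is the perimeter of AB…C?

|AB| = √((9)² + (0)²) = √81 = 9
|BC| = √((-9)² + (12)²) = √225 = 15
|CA| = √((0)² + (-12)²) = √144 = 12
Perimeter = 9 + 15 + 12 = 36.

36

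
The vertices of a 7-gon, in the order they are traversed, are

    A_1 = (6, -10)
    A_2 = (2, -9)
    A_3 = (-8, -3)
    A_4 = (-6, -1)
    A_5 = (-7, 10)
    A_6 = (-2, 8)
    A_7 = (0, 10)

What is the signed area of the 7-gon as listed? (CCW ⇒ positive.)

Σ = (-34) + (-78) + (-10) + (-67) + (-36) + (-20) + (-60) = -305
Signed area = Σ/2 = -152.5 (negative ⇒ clockwise traversal).

-152.5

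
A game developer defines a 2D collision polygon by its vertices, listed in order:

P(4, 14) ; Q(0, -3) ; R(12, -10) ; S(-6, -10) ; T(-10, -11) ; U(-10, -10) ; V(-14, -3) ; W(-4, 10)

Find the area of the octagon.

Apply the surveyor's formula: 2A = Σ (x_i·y_{i+1} − x_{i+1}·y_i), indices taken mod 8.
P→Q: (4)(-3) − (0)(14) = -12
Q→R: (0)(-10) − (12)(-3) = 36
R→S: (12)(-10) − (-6)(-10) = -180
S→T: (-6)(-11) − (-10)(-10) = -34
T→U: (-10)(-10) − (-10)(-11) = -10
U→V: (-10)(-3) − (-14)(-10) = -110
V→W: (-14)(10) − (-4)(-3) = -152
W→P: (-4)(14) − (4)(10) = -96
Σ = -558
Area = |Σ|/2 = 279.

279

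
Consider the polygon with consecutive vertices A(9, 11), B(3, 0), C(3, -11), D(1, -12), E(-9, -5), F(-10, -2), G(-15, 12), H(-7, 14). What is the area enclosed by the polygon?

Σ = (-33) + (-33) + (-25) + (-113) + (-32) + (-150) + (-126) + (-203) = -715
Area = |Σ|/2 = 357.5.

357.5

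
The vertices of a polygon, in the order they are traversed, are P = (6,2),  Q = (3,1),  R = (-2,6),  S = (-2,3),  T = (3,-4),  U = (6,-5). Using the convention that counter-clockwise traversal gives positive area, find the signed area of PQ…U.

Cross-terms: 0, 20, 6, -1, 9, 42  ⇒  Σ = 76
Signed area = Σ/2 = 38 (positive ⇒ counter-clockwise traversal).

38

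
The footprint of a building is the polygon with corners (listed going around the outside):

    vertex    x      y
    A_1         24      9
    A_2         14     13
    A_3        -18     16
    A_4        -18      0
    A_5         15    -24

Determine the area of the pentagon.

Apply Gauss's area formula: 2A = Σ (x_i·y_{i+1} − x_{i+1}·y_i), indices taken mod 5.
A_1→A_2: (24)(13) − (14)(9) = 186
A_2→A_3: (14)(16) − (-18)(13) = 458
A_3→A_4: (-18)(0) − (-18)(16) = 288
A_4→A_5: (-18)(-24) − (15)(0) = 432
A_5→A_1: (15)(9) − (24)(-24) = 711
Σ = 2075
Area = |Σ|/2 = 1037.5.

1037.5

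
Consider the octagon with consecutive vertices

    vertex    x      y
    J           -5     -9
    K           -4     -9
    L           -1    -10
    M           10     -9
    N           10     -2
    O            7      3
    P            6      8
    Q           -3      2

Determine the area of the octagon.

187

Σ = (9) + (31) + (109) + (70) + (44) + (38) + (36) + (37) = 374
Area = |Σ|/2 = 187.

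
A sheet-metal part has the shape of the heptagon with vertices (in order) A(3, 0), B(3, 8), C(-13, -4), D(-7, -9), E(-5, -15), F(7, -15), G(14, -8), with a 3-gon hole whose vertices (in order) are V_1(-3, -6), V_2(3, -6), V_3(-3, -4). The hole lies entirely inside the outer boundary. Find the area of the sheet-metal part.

305.5

Outer boundary:
Σ = (24) + (92) + (89) + (60) + (180) + (154) + (24) = 623
Area = |Σ|/2 = 311.5.
Hole:
Cross-terms: 36, -30, 6  ⇒  Σ = 12
Area = |Σ|/2 = 6.
Net area = 311.5 − 6 = 305.5.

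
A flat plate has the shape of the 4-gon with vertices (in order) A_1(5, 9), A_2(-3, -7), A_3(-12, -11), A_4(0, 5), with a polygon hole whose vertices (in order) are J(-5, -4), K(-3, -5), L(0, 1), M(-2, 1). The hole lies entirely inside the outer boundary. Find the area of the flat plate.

Outer boundary:
Apply the surveyor's formula: 2A = Σ (x_i·y_{i+1} − x_{i+1}·y_i), indices taken mod 4.
Σ = (-8) + (-51) + (-60) + (-25) = -144
Area = |Σ|/2 = 72.
Hole:
Σ = (13) + (-3) + (2) + (13) = 25
Area = |Σ|/2 = 12.5.
Net area = 72 − 12.5 = 59.5.

59.5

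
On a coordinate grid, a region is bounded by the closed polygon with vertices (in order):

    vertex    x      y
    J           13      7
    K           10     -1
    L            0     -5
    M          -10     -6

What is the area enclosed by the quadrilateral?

87.5

Apply the shoelace (surveyor's) formula: 2A = Σ (x_i·y_{i+1} − x_{i+1}·y_i), indices taken mod 4.
Cross-terms: -83, -50, -50, 8  ⇒  Σ = -175
Area = |Σ|/2 = 87.5.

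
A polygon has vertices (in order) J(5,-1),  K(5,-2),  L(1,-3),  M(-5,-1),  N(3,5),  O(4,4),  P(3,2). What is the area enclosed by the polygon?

Σ = (-5) + (-13) + (-16) + (-22) + (-8) + (-4) + (-13) = -81
Area = |Σ|/2 = 40.5.

40.5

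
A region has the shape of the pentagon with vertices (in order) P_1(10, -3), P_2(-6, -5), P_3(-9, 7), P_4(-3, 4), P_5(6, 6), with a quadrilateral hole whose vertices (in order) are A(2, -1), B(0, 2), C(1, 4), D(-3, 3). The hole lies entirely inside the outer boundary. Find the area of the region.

Outer boundary:
Apply the surveyor's formula: 2A = Σ (x_i·y_{i+1} − x_{i+1}·y_i), indices taken mod 5.
P_1→P_2: (10)(-5) − (-6)(-3) = -68
P_2→P_3: (-6)(7) − (-9)(-5) = -87
P_3→P_4: (-9)(4) − (-3)(7) = -15
P_4→P_5: (-3)(6) − (6)(4) = -42
P_5→P_1: (6)(-3) − (10)(6) = -78
Σ = -290
Area = |Σ|/2 = 145.
Hole:
Σ = (4) + (-2) + (15) + (-3) = 14
Area = |Σ|/2 = 7.
Net area = 145 − 7 = 138.

138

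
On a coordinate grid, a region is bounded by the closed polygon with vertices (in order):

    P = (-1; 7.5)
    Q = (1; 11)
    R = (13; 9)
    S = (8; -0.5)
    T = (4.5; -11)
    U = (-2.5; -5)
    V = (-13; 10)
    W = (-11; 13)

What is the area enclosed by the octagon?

Apply Gauss's area formula: 2A = Σ (x_i·y_{i+1} − x_{i+1}·y_i), indices taken mod 8.
P→Q: (-1)(11) − (1)(7.5) = -18.5
Q→R: (1)(9) − (13)(11) = -134
R→S: (13)(-0.5) − (8)(9) = -78.5
S→T: (8)(-11) − (4.5)(-0.5) = -85.75
T→U: (4.5)(-5) − (-2.5)(-11) = -50
U→V: (-2.5)(10) − (-13)(-5) = -90
V→W: (-13)(13) − (-11)(10) = -59
W→P: (-11)(7.5) − (-1)(13) = -69.5
Σ = -585.25
Area = |Σ|/2 = 292.625.

292.625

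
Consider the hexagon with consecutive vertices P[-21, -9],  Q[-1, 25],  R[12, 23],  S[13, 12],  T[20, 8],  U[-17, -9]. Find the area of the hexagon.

Apply Gauss's area formula: 2A = Σ (x_i·y_{i+1} − x_{i+1}·y_i), indices taken mod 6.
Cross-terms: -534, -323, -155, -136, -44, -36  ⇒  Σ = -1228
Area = |Σ|/2 = 614.

614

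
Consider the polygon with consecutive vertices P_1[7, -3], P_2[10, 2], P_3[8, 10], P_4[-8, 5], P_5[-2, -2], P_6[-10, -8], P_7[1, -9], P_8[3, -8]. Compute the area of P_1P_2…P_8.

Σ = (44) + (84) + (120) + (26) + (-4) + (98) + (19) + (47) = 434
Area = |Σ|/2 = 217.

217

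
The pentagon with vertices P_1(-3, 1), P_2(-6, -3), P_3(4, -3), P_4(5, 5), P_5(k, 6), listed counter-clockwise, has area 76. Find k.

-6

Write out the shoelace sum; only the two edges meeting at P_5 involve k:
2·Area = [(5·6 − k·5) + (k·1 − (-3)·6)] + 80
       = -4·k + 128 = 152
⇒ k = -6.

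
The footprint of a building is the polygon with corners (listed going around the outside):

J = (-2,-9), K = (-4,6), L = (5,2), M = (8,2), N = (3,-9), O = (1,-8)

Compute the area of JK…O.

105

Apply the shoelace formula: 2A = Σ (x_i·y_{i+1} − x_{i+1}·y_i), indices taken mod 6.
Σ = (-48) + (-38) + (-6) + (-78) + (-15) + (-25) = -210
Area = |Σ|/2 = 105.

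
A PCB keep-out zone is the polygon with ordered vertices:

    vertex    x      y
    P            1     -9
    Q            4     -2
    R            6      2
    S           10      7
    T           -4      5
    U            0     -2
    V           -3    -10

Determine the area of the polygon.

96.5

P→Q: (1)(-2) − (4)(-9) = 34
Q→R: (4)(2) − (6)(-2) = 20
R→S: (6)(7) − (10)(2) = 22
S→T: (10)(5) − (-4)(7) = 78
T→U: (-4)(-2) − (0)(5) = 8
U→V: (0)(-10) − (-3)(-2) = -6
V→P: (-3)(-9) − (1)(-10) = 37
Σ = 193
Area = |Σ|/2 = 96.5.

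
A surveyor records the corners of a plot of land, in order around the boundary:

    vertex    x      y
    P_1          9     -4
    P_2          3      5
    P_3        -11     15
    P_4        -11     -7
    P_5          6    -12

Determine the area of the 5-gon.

P_1→P_2: (9)(5) − (3)(-4) = 57
P_2→P_3: (3)(15) − (-11)(5) = 100
P_3→P_4: (-11)(-7) − (-11)(15) = 242
P_4→P_5: (-11)(-12) − (6)(-7) = 174
P_5→P_1: (6)(-4) − (9)(-12) = 84
Σ = 657
Area = |Σ|/2 = 328.5.

328.5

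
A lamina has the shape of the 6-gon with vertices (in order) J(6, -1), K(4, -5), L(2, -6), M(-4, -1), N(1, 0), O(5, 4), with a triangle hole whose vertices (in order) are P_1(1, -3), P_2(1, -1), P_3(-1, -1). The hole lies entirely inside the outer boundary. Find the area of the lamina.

43

Outer boundary:
Cross-terms: -26, -14, -26, 1, 4, -29  ⇒  Σ = -90
Area = |Σ|/2 = 45.
Hole:
Apply the shoelace (surveyor's) formula: 2A = Σ (x_i·y_{i+1} − x_{i+1}·y_i), indices taken mod 3.
Σ = (2) + (-2) + (4) = 4
Area = |Σ|/2 = 2.
Net area = 45 − 2 = 43.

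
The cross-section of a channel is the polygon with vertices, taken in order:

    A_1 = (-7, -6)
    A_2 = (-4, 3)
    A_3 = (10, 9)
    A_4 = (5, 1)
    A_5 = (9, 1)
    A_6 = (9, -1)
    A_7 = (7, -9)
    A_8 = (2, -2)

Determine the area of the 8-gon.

Cross-terms: -45, -66, -35, -4, -18, -74, 4, -26  ⇒  Σ = -264
Area = |Σ|/2 = 132.

132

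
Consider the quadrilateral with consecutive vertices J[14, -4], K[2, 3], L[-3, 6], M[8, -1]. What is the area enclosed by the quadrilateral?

Σ = (50) + (21) + (-45) + (-18) = 8
Area = |Σ|/2 = 4.

4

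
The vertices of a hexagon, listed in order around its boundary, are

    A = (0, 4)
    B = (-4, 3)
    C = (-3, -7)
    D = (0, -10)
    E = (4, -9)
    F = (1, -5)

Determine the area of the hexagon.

Apply the shoelace (surveyor's) formula: 2A = Σ (x_i·y_{i+1} − x_{i+1}·y_i), indices taken mod 6.
A→B: (0)(3) − (-4)(4) = 16
B→C: (-4)(-7) − (-3)(3) = 37
C→D: (-3)(-10) − (0)(-7) = 30
D→E: (0)(-9) − (4)(-10) = 40
E→F: (4)(-5) − (1)(-9) = -11
F→A: (1)(4) − (0)(-5) = 4
Σ = 116
Area = |Σ|/2 = 58.

58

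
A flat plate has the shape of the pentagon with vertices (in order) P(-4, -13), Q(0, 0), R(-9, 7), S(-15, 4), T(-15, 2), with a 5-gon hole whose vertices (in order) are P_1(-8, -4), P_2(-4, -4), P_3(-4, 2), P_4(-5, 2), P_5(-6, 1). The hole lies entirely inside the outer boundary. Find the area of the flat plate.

134.5

Outer boundary:
Apply the shoelace (surveyor's) formula: 2A = Σ (x_i·y_{i+1} − x_{i+1}·y_i), indices taken mod 5.
Σ = (0) + (0) + (69) + (30) + (203) = 302
Area = |Σ|/2 = 151.
Hole:
Apply the shoelace formula: 2A = Σ (x_i·y_{i+1} − x_{i+1}·y_i), indices taken mod 5.
Σ = (16) + (-24) + (2) + (7) + (32) = 33
Area = |Σ|/2 = 16.5.
Net area = 151 − 16.5 = 134.5.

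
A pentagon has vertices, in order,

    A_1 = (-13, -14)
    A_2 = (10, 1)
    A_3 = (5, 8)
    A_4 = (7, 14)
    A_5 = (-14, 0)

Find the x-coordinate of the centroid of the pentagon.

-719/228

Apply Gauss's area formula. First the cross-terms c_i = x_i·y_{i+1} − x_{i+1}·y_i:
  127, 75, 14, 196, 196  ⇒  2A = 608, A = 304.
Then Σ (x_i + x_{i+1})·c_i = -5752, so x̄ = -5752 / (6·304) = -719/228.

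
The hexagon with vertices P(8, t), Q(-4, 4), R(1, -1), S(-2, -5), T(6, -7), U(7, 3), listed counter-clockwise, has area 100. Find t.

Write out the shoelace sum; only the two edges meeting at P involve t:
2·Area = [(7·t − 8·3) + (8·4 − (-4)·t)] + 104
       = 11·t + 112 = 200
⇒ t = 8.

8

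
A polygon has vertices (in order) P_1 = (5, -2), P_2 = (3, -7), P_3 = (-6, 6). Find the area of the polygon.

35.5

Σ = (-29) + (-24) + (-18) = -71
Area = |Σ|/2 = 35.5.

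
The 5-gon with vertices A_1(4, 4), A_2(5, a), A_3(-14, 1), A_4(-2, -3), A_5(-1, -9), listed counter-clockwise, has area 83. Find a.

Write out the shoelace sum; only the two edges meeting at A_2 involve a:
2·Area = [(4·a − 5·4) + (5·1 − (-14)·a)] + 91
       = 18·a + 76 = 166
⇒ a = 5.

5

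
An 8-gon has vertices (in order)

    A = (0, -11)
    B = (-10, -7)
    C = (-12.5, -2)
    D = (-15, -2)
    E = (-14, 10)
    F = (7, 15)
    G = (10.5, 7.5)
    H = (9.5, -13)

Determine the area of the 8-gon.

Σ = (-110) + (-67.5) + (-5) + (-178) + (-280) + (-105) + (-207.75) + (-104.5) = -1057.75
Area = |Σ|/2 = 528.875.

528.875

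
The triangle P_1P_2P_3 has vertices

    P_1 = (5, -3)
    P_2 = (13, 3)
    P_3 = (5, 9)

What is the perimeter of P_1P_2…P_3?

|P_1P_2| = √((8)² + (6)²) = √100 = 10
|P_2P_3| = √((-8)² + (6)²) = √100 = 10
|P_3P_1| = √((0)² + (-12)²) = √144 = 12
Perimeter = 10 + 10 + 12 = 32.

32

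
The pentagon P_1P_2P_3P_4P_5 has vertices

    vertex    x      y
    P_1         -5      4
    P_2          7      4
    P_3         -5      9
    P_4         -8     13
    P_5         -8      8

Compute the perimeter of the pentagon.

40

|P_1P_2| = √((12)² + (0)²) = √144 = 12
|P_2P_3| = √((-12)² + (5)²) = √169 = 13
|P_3P_4| = √((-3)² + (4)²) = √25 = 5
|P_4P_5| = √((0)² + (-5)²) = √25 = 5
|P_5P_1| = √((3)² + (-4)²) = √25 = 5
Perimeter = 12 + 13 + 5 + 5 + 5 = 40.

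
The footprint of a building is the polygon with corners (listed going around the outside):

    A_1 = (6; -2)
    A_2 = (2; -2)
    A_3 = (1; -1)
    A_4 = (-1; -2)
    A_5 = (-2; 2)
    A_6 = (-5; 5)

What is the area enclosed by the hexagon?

18.5

Apply the surveyor's formula: 2A = Σ (x_i·y_{i+1} − x_{i+1}·y_i), indices taken mod 6.
Σ = (-8) + (0) + (-3) + (-6) + (0) + (-20) = -37
Area = |Σ|/2 = 18.5.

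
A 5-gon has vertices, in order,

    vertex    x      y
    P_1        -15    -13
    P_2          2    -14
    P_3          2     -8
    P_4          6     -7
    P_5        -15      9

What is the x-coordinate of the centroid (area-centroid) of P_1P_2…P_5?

-239/33

Apply the shoelace (surveyor's) formula. First the cross-terms c_i = x_i·y_{i+1} − x_{i+1}·y_i:
  236, 12, 34, -51, 330  ⇒  2A = 561, A = 280.5.
Then Σ (x_i + x_{i+1})·c_i = -12189, so x̄ = -12189 / (6·280.5) = -239/33.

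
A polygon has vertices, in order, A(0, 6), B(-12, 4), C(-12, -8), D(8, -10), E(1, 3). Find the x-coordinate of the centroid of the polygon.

Apply the surveyor's formula. First the cross-terms c_i = x_i·y_{i+1} − x_{i+1}·y_i:
  72, 144, 184, 34, 6  ⇒  2A = 440, A = 220.
Then Σ (x_i + x_{i+1})·c_i = -4744, so x̄ = -4744 / (6·220) = -593/165.

-593/165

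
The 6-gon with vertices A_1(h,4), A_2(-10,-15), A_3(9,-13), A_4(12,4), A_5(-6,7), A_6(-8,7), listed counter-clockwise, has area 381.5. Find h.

-8

The doubled signed area Σ (x_i y_{i+1} − x_{i+1} y_i) is linear in h.
With h=0 it equals 587; the coefficient of h is -22 (from the two edges through A_1).
So -22·h + 587 = 2·381.5 = 763 ⇒ h = -8.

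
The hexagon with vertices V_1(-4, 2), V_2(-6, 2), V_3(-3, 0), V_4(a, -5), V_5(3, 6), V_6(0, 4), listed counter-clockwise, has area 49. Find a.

Write out the shoelace sum; only the two edges meeting at V_4 involve a:
2·Area = [((-3)·(-5) − a·0) + (a·6 − 3·(-5))] + 38
       = 6·a + 68 = 98
⇒ a = 5.

5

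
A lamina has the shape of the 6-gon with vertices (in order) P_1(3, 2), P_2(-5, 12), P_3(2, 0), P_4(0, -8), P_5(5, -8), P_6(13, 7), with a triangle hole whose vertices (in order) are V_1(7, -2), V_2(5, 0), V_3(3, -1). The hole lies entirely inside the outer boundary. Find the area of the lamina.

92

Outer boundary:
Apply the shoelace (surveyor's) formula: 2A = Σ (x_i·y_{i+1} − x_{i+1}·y_i), indices taken mod 6.
Σ = (46) + (-24) + (-16) + (40) + (139) + (5) = 190
Area = |Σ|/2 = 95.
Hole:
Apply the shoelace formula: 2A = Σ (x_i·y_{i+1} − x_{i+1}·y_i), indices taken mod 3.
Σ = (10) + (-5) + (1) = 6
Area = |Σ|/2 = 3.
Net area = 95 − 3 = 92.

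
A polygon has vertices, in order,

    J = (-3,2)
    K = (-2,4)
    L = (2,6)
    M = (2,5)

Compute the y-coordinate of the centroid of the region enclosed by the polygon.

Apply the surveyor's formula. First the cross-terms c_i = x_i·y_{i+1} − x_{i+1}·y_i:
  -8, -20, -2, 19  ⇒  2A = -11, A = -5.5.
Then Σ (y_i + y_{i+1})·c_i = -137, so ȳ = -137 / (6·(-5.5)) = 137/33.

137/33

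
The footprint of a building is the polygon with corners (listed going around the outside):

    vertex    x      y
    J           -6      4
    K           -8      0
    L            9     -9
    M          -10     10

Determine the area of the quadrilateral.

62

Apply the surveyor's formula: 2A = Σ (x_i·y_{i+1} − x_{i+1}·y_i), indices taken mod 4.
Cross-terms: 32, 72, 0, 20  ⇒  Σ = 124
Area = |Σ|/2 = 62.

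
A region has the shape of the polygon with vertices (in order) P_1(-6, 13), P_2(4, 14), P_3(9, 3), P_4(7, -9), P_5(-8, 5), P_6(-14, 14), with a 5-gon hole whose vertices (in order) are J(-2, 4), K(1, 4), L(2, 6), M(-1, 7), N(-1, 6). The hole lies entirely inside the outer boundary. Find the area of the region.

Outer boundary:
Apply Gauss's area formula: 2A = Σ (x_i·y_{i+1} − x_{i+1}·y_i), indices taken mod 6.
P_1→P_2: (-6)(14) − (4)(13) = -136
P_2→P_3: (4)(3) − (9)(14) = -114
P_3→P_4: (9)(-9) − (7)(3) = -102
P_4→P_5: (7)(5) − (-8)(-9) = -37
P_5→P_6: (-8)(14) − (-14)(5) = -42
P_6→P_1: (-14)(13) − (-6)(14) = -98
Σ = -529
Area = |Σ|/2 = 264.5.
Hole:
Apply the shoelace formula: 2A = Σ (x_i·y_{i+1} − x_{i+1}·y_i), indices taken mod 5.
Cross-terms: -12, -2, 20, 1, 8  ⇒  Σ = 15
Area = |Σ|/2 = 7.5.
Net area = 264.5 − 7.5 = 257.

257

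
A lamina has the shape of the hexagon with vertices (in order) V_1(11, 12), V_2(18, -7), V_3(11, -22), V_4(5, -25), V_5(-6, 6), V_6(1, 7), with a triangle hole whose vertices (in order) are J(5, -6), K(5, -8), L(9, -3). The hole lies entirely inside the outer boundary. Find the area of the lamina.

Outer boundary:
Σ = (-293) + (-319) + (-165) + (-120) + (-48) + (-65) = -1010
Area = |Σ|/2 = 505.
Hole:
Cross-terms: -10, 57, -39  ⇒  Σ = 8
Area = |Σ|/2 = 4.
Net area = 505 − 4 = 501.

501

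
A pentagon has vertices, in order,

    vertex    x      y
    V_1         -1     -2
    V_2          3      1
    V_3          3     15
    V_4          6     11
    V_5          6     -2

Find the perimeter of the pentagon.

|V_1V_2| = √((4)² + (3)²) = √25 = 5
|V_2V_3| = √((0)² + (14)²) = √196 = 14
|V_3V_4| = √((3)² + (-4)²) = √25 = 5
|V_4V_5| = √((0)² + (-13)²) = √169 = 13
|V_5V_1| = √((-7)² + (0)²) = √49 = 7
Perimeter = 5 + 14 + 5 + 13 + 7 = 44.

44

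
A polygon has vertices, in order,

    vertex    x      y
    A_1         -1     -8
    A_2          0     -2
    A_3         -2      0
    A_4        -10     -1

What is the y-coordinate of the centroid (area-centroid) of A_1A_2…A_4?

Apply the surveyor's formula. First the cross-terms c_i = x_i·y_{i+1} − x_{i+1}·y_i:
  2, -4, 2, 79  ⇒  2A = 79, A = 39.5.
Then Σ (y_i + y_{i+1})·c_i = -725, so ȳ = -725 / (6·39.5) = -725/237.

-725/237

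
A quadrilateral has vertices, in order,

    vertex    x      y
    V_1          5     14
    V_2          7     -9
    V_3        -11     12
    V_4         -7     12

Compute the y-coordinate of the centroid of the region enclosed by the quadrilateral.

215/39

Apply Gauss's area formula. First the cross-terms c_i = x_i·y_{i+1} − x_{i+1}·y_i:
  -143, -15, -48, -158  ⇒  2A = -364, A = -182.
Then Σ (y_i + y_{i+1})·c_i = -6020, so ȳ = -6020 / (6·(-182)) = 215/39.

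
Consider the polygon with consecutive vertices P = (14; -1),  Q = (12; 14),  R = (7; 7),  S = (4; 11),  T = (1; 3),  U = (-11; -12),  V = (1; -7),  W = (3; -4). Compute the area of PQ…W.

Apply the shoelace (surveyor's) formula: 2A = Σ (x_i·y_{i+1} − x_{i+1}·y_i), indices taken mod 8.
Cross-terms: 208, -14, 49, 1, 21, 89, 17, 53  ⇒  Σ = 424
Area = |Σ|/2 = 212.

212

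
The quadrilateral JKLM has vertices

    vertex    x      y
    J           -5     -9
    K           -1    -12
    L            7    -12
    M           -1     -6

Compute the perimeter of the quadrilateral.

|JK| = √((4)² + (-3)²) = √25 = 5
|KL| = √((8)² + (0)²) = √64 = 8
|LM| = √((-8)² + (6)²) = √100 = 10
|MJ| = √((-4)² + (-3)²) = √25 = 5
Perimeter = 5 + 8 + 10 + 5 = 28.

28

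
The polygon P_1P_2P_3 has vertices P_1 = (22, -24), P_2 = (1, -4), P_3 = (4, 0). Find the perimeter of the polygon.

64

|P_1P_2| = √((-21)² + (20)²) = √841 = 29
|P_2P_3| = √((3)² + (4)²) = √25 = 5
|P_3P_1| = √((18)² + (-24)²) = √900 = 30
Perimeter = 29 + 5 + 30 = 64.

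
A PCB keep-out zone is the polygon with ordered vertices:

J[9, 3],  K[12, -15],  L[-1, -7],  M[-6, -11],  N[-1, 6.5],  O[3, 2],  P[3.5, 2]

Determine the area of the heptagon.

190.5

Cross-terms: -171, -99, -31, -50, -21.5, -1, -7.5  ⇒  Σ = -381
Area = |Σ|/2 = 190.5.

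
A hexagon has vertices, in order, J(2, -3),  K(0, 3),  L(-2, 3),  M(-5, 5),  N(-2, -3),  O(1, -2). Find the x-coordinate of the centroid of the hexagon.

-107/75

Apply the shoelace (surveyor's) formula. First the cross-terms c_i = x_i·y_{i+1} − x_{i+1}·y_i:
  6, 6, 5, 25, 7, 1  ⇒  2A = 50, A = 25.
Then Σ (x_i + x_{i+1})·c_i = -214, so x̄ = -214 / (6·25) = -107/75.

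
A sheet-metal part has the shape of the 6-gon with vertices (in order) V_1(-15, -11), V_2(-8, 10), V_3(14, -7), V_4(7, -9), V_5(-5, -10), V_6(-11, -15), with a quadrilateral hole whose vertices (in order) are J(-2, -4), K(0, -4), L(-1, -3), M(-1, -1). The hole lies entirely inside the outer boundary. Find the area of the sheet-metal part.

Outer boundary:
Σ = (-238) + (-84) + (-77) + (-115) + (-35) + (-104) = -653
Area = |Σ|/2 = 326.5.
Hole:
Apply Gauss's area formula: 2A = Σ (x_i·y_{i+1} − x_{i+1}·y_i), indices taken mod 4.
J→K: (-2)(-4) − (0)(-4) = 8
K→L: (0)(-3) − (-1)(-4) = -4
L→M: (-1)(-1) − (-1)(-3) = -2
M→J: (-1)(-4) − (-2)(-1) = 2
Σ = 4
Area = |Σ|/2 = 2.
Net area = 326.5 − 2 = 324.5.

324.5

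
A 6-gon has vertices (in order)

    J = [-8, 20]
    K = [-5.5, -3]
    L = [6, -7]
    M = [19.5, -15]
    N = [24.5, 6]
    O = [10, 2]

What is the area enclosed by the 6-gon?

463.25

Σ = (134) + (56.5) + (46.5) + (484.5) + (-11) + (216) = 926.5
Area = |Σ|/2 = 463.25.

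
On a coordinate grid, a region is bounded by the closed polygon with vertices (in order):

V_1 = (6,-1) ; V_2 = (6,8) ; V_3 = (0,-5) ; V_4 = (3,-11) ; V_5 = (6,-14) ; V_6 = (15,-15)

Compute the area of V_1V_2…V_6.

Cross-terms: 54, -30, 15, 24, 120, 75  ⇒  Σ = 258
Area = |Σ|/2 = 129.

129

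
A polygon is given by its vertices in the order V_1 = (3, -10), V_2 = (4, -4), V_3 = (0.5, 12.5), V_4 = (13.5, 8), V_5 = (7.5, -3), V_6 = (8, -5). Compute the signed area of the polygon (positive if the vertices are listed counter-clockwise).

-131.875

V_1→V_2: (3)(-4) − (4)(-10) = 28
V_2→V_3: (4)(12.5) − (0.5)(-4) = 52
V_3→V_4: (0.5)(8) − (13.5)(12.5) = -164.75
V_4→V_5: (13.5)(-3) − (7.5)(8) = -100.5
V_5→V_6: (7.5)(-5) − (8)(-3) = -13.5
V_6→V_1: (8)(-10) − (3)(-5) = -65
Σ = -263.75
Signed area = Σ/2 = -131.875 (negative ⇒ clockwise traversal).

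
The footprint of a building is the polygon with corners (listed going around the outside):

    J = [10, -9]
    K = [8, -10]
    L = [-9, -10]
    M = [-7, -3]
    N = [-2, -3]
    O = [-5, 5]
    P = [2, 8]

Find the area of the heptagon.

199.5

Σ = (-28) + (-170) + (-43) + (15) + (-25) + (-50) + (-98) = -399
Area = |Σ|/2 = 199.5.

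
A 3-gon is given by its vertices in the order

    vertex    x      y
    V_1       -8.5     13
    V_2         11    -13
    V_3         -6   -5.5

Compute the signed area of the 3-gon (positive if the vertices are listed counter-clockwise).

Cross-terms: -32.5, -138.5, -124.75  ⇒  Σ = -295.75
Signed area = Σ/2 = -147.875 (negative ⇒ clockwise traversal).

-147.875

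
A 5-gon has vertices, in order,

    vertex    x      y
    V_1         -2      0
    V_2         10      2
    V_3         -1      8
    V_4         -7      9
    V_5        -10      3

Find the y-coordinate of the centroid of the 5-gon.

Apply the surveyor's formula. First the cross-terms c_i = x_i·y_{i+1} − x_{i+1}·y_i:
  -4, 82, 47, 69, 6  ⇒  2A = 200, A = 100.
Then Σ (y_i + y_{i+1})·c_i = 2457, so ȳ = 2457 / (6·100) = 4.095.

4.095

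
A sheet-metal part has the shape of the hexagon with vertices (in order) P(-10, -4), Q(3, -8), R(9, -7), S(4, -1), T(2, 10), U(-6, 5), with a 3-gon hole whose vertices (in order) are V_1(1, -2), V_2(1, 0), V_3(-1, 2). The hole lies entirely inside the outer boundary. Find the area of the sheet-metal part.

172

Outer boundary:
P→Q: (-10)(-8) − (3)(-4) = 92
Q→R: (3)(-7) − (9)(-8) = 51
R→S: (9)(-1) − (4)(-7) = 19
S→T: (4)(10) − (2)(-1) = 42
T→U: (2)(5) − (-6)(10) = 70
U→P: (-6)(-4) − (-10)(5) = 74
Σ = 348
Area = |Σ|/2 = 174.
Hole:
Σ = (2) + (2) + (0) = 4
Area = |Σ|/2 = 2.
Net area = 174 − 2 = 172.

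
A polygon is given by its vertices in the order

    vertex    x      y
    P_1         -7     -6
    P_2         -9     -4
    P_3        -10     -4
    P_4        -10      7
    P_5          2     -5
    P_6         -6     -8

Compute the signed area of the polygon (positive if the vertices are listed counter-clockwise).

Apply Gauss's area formula: 2A = Σ (x_i·y_{i+1} − x_{i+1}·y_i), indices taken mod 6.
Cross-terms: -26, -4, -110, 36, -46, -20  ⇒  Σ = -170
Signed area = Σ/2 = -85 (negative ⇒ clockwise traversal).

-85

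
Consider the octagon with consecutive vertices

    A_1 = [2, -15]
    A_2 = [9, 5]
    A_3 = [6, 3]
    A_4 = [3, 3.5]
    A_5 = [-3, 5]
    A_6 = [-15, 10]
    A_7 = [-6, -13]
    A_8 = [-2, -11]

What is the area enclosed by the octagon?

Cross-terms: 145, -3, 12, 25.5, 45, 255, 40, 52  ⇒  Σ = 571.5
Area = |Σ|/2 = 285.75.

285.75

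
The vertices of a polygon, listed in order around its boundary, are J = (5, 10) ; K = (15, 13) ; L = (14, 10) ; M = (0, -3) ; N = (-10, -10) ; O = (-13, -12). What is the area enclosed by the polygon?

Σ = (-85) + (-32) + (-42) + (-30) + (-10) + (-70) = -269
Area = |Σ|/2 = 134.5.

134.5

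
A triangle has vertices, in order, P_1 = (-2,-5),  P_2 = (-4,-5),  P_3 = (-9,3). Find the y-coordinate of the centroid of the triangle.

Apply the shoelace formula. First the cross-terms c_i = x_i·y_{i+1} − x_{i+1}·y_i:
  -10, -57, 51  ⇒  2A = -16, A = -8.
Then Σ (y_i + y_{i+1})·c_i = 112, so ȳ = 112 / (6·(-8)) = -7/3.

-7/3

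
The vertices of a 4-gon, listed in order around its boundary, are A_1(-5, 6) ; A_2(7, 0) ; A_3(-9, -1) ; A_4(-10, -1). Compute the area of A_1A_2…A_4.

57.5

Apply Gauss's area formula: 2A = Σ (x_i·y_{i+1} − x_{i+1}·y_i), indices taken mod 4.
A_1→A_2: (-5)(0) − (7)(6) = -42
A_2→A_3: (7)(-1) − (-9)(0) = -7
A_3→A_4: (-9)(-1) − (-10)(-1) = -1
A_4→A_1: (-10)(6) − (-5)(-1) = -65
Σ = -115
Area = |Σ|/2 = 57.5.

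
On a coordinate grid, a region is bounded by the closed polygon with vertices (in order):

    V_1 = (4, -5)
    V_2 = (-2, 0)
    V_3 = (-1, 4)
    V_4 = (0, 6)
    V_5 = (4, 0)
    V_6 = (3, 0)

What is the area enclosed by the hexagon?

31.5

Σ = (-10) + (-8) + (-6) + (-24) + (0) + (-15) = -63
Area = |Σ|/2 = 31.5.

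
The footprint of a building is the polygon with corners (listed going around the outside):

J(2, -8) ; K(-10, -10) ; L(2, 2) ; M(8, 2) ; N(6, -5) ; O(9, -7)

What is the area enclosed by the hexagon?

Apply the shoelace formula: 2A = Σ (x_i·y_{i+1} − x_{i+1}·y_i), indices taken mod 6.
Cross-terms: -100, 0, -12, -52, 3, -58  ⇒  Σ = -219
Area = |Σ|/2 = 109.5.

109.5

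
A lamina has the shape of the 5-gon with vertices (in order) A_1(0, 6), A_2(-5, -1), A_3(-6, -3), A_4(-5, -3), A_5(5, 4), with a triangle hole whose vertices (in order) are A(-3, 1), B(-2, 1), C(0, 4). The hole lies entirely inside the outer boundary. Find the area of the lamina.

32

Outer boundary:
Σ = (30) + (9) + (3) + (-5) + (30) = 67
Area = |Σ|/2 = 33.5.
Hole:
Cross-terms: -1, -8, 12  ⇒  Σ = 3
Area = |Σ|/2 = 1.5.
Net area = 33.5 − 1.5 = 32.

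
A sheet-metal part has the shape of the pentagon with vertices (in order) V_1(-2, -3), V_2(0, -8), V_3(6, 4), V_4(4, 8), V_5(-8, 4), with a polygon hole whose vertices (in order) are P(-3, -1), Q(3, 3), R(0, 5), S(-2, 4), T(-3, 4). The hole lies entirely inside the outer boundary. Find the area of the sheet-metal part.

Outer boundary:
Cross-terms: 16, 48, 32, 80, 32  ⇒  Σ = 208
Area = |Σ|/2 = 104.
Hole:
Σ = (-6) + (15) + (10) + (4) + (15) = 38
Area = |Σ|/2 = 19.
Net area = 104 − 19 = 85.

85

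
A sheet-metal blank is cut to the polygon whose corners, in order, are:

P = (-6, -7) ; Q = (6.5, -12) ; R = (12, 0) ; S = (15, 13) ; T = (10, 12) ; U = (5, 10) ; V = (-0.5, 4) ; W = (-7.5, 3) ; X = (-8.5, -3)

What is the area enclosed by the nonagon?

Apply the surveyor's formula: 2A = Σ (x_i·y_{i+1} − x_{i+1}·y_i), indices taken mod 9.
Σ = (117.5) + (144) + (156) + (50) + (40) + (25) + (28.5) + (48) + (41.5) = 650.5
Area = |Σ|/2 = 325.25.

325.25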